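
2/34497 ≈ 0.0000580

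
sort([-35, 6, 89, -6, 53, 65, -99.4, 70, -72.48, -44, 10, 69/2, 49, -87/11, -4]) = [-99.4, -72.48, -44, -35, -87/11, -6, -4, 6, 10, 69/2, 49, 53, 65, 70, 89]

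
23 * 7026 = 161598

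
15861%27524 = 15861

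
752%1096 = 752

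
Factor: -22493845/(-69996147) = 3^(-1)*5^1*11^1*13^(-1)*408979^1*1794773^(-1)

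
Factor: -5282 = -1*2^1*19^1*139^1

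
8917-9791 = -874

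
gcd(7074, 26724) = 786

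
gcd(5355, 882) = 63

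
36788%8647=2200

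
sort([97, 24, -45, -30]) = [-45, -30, 24, 97]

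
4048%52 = 44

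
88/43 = 2 + 2/43 ≈ 2.05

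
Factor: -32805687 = -1 * 3^1 * 10935229^1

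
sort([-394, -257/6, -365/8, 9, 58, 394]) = [-394, -365/8, -257/6, 9, 58, 394]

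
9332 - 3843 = 5489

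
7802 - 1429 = 6373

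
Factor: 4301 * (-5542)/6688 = -1 * 2^(-4) * 17^2 * 19^(-1) * 23^1 * 163^1 = -1083461/304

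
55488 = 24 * 2312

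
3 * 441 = 1323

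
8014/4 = 2003 + 1/2 = 2003.50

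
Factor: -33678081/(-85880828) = 2^(-2)*3^2*11^(-1)*1951837^(-1)*3742009^1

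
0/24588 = 0 = 0.00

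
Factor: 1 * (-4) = -1 * 2^2 = -4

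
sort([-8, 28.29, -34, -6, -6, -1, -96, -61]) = [-96, -61, -34, -8, -6, -6, -1, 28.29]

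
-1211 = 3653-4864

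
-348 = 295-643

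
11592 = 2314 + 9278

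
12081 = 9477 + 2604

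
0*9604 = 0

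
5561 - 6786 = -1225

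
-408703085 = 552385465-961088550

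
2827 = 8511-5684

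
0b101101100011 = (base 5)43130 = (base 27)3qq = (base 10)2915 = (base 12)182b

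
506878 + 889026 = 1395904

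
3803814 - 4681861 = -878047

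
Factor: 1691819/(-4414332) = -1 * 2^(-2) * 3^(-1) * 13^(-1) * 401^1 * 4219^1 * 28297^(-1)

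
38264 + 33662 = 71926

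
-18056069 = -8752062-9304007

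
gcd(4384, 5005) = 1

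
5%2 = 1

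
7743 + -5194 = 2549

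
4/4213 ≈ 0.000949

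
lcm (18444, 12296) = 36888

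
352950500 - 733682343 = -380731843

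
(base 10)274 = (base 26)ae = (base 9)334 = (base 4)10102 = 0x112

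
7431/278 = 26 + 203/278≈26.73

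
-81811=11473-93284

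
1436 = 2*718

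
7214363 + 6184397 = 13398760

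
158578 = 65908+92670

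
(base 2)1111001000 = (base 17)35g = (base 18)2he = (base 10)968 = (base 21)242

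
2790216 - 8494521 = -5704305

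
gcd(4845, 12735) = 15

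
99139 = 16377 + 82762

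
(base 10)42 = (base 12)36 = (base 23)1j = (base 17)28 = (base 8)52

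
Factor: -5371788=-1*2^2*3^1*23^1*19463^1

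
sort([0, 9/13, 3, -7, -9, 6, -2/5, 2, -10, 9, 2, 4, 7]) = [-10, -9, -7, -2/5, 0, 9/13, 2, 2, 3, 4, 6, 7, 9]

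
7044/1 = 7044 = 7044.00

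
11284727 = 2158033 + 9126694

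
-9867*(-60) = 592020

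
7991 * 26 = 207766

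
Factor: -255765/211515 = -1 * 17^2 * 239^(-1) = -289/239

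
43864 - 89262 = -45398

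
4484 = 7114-2630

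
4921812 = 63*78124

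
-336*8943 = -3004848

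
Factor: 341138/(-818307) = -1*2^1*3^(-2)*7^1*31^(-1)*59^2*419^(-1) = -48734/116901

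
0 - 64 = -64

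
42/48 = 7/8 = 0.875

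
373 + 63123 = 63496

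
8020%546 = 376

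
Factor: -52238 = -1*2^1*26119^1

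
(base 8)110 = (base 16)48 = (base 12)60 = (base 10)72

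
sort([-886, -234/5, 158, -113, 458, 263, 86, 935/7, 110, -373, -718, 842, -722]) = [-886, -722, -718, -373, -113, -234/5, 86, 110, 935/7, 158, 263, 458, 842]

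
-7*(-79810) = 558670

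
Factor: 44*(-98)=-1*2^3*7^2*11^1=-4312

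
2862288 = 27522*104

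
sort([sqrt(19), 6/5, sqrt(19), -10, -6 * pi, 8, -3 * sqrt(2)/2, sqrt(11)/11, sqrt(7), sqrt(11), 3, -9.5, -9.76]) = [-6 * pi, -10, -9.76, -9.5, -3 * sqrt(2)/2, sqrt(11)/11, 6/5, sqrt(7), 3, sqrt(11), sqrt(19), sqrt(19), 8]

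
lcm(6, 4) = 12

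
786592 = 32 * 24581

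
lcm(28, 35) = 140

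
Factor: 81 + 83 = 2^2*41^1 = 164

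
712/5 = 142 + 2/5 = 142.40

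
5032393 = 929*5417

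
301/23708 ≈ 0.0127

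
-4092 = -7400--3308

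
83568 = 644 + 82924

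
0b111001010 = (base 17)19g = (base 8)712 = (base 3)121222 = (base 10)458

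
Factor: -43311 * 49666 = -1 * 2^1 * 3^1 * 19^1 * 1307^1 * 14437^1 = -2151084126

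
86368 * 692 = 59766656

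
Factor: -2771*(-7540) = 2^2*5^1*13^1*17^1*29^1*163^1 = 20893340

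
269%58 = 37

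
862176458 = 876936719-14760261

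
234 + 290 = 524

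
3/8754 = 1/2918 ≈ 0.000343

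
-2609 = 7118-9727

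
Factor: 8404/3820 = 5^(-1) * 11^1 = 11/5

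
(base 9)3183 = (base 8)4447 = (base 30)2i3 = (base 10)2343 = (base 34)20v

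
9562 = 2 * 4781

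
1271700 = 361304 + 910396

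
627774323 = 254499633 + 373274690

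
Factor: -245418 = -1 * 2^1 * 3^1 * 40903^1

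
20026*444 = 8891544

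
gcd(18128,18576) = 16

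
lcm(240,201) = 16080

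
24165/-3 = -8055 = -8055.00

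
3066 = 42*73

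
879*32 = 28128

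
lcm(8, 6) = 24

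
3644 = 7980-4336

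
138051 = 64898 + 73153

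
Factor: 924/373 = 2^2 * 3^1 * 7^1 * 11^1 * 373^(-1)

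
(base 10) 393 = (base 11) 328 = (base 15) 1b3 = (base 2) 110001001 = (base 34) bj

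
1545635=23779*65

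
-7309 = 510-7819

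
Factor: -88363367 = -1 * 88363367^1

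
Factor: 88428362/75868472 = 2^(-2) * 11^1 * 523^(-1) * 1663^1 * 2417^1 * 18133^(-1) = 44214181/37934236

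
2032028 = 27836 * 73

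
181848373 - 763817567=-581969194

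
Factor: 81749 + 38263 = 2^2 * 3^1 * 73^1 * 137^1 = 120012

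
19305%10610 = 8695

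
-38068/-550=69 + 59/275 ≈ 69.21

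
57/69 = 19/23 ≈ 0.826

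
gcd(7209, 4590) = 27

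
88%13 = 10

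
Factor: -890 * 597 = -1 * 2^1 * 3^1 * 5^1 * 89^1 * 199^1 = -531330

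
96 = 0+96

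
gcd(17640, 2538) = 18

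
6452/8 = 1613/2 = 806.50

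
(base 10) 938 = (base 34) rk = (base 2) 1110101010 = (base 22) 1ke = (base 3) 1021202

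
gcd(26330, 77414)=2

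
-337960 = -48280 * 7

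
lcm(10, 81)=810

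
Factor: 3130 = 2^1*5^1*313^1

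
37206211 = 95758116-58551905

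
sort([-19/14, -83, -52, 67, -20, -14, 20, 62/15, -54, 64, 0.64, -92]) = [-92, -83, -54, -52, -20, -14, -19/14, 0.64, 62/15, 20, 64, 67]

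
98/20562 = 49/10281 ≈ 0.00477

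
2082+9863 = 11945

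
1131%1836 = 1131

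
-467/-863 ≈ 0.541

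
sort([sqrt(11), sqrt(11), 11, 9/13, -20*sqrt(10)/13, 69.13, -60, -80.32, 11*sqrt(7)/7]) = [-80.32, -60, -20*sqrt(10)/13, 9/13, sqrt(11), sqrt(11), 11*sqrt(7)/7, 11, 69.13]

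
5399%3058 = 2341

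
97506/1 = 97506 = 97506.00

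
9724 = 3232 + 6492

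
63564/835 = 76 + 104/835 ≈ 76.12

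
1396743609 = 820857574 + 575886035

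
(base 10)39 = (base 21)1i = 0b100111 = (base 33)16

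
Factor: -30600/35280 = -1 * 2^(-1) * 5^1 * 7^(-2) * 17^1 = -85/98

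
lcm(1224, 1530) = 6120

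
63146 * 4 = 252584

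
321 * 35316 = 11336436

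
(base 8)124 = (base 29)2q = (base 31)2m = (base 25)39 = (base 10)84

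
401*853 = 342053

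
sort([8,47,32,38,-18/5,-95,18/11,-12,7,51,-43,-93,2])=[-95,-93,-43,-12,-18/5,18/11,2,7,8,32,38,47,51]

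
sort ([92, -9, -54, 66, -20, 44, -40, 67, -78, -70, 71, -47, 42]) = [-78, -70, -54, -47, -40, -20, -9, 42, 44, 66, 67, 71, 92]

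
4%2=0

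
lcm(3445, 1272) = 82680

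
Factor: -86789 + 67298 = -1*3^1*73^1*89^1 = -19491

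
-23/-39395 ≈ 0.000584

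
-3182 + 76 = -3106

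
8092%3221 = 1650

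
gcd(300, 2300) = 100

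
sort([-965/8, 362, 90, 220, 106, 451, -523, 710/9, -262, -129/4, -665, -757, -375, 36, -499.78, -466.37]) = [-757, -665, -523, -499.78, -466.37, -375, -262, -965/8, -129/4, 36, 710/9, 90, 106, 220, 362, 451]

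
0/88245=0=0.00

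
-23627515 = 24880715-48508230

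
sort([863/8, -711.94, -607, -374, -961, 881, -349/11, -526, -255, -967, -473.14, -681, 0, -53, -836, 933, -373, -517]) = [-967, -961, -836, -711.94, -681, -607, -526, -517, -473.14, -374, -373, -255, -53, -349/11, 0, 863/8, 881, 933]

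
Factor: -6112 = -1*2^5*191^1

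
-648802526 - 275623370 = -924425896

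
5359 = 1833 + 3526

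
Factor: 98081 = 98081^1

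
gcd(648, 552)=24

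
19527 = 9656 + 9871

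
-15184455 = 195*(-77869)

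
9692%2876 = 1064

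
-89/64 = -1 - 25/64 ≈ -1.39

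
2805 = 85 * 33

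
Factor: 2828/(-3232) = -1 * 2^(-3) * 7^1 = -7/8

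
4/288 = 1/72 ≈ 0.0139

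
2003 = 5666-3663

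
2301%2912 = 2301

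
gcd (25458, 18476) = 2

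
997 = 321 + 676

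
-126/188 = -63/94 ≈ -0.670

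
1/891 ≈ 0.00112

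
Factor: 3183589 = 3183589^1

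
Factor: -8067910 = -1*2^1*5^1*806791^1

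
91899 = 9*10211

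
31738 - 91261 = -59523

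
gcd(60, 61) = 1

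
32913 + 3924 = 36837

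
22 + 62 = 84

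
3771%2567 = 1204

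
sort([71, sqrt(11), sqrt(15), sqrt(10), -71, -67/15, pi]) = [-71, -67/15, pi, sqrt(10), sqrt(11), sqrt(15), 71]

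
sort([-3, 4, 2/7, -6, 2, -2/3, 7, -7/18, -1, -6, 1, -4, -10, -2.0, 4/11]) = [-10, -6, -6, -4, -3, -2.0, -1, -2/3, -7/18, 2/7, 4/11, 1, 2, 4, 7]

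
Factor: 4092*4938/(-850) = -1*2^2*3^2*5^(-2)*11^1*17^(-1)*31^1*823^1 = -10103148/425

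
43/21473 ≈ 0.00200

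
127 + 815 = 942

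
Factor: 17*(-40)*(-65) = 2^3*5^2*13^1*17^1 = 44200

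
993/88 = 11 + 25/88 ≈ 11.28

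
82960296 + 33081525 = 116041821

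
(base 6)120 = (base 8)60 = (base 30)1i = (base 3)1210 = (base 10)48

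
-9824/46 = -213-13/23 ≈ -213.57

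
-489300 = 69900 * (-7)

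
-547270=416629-963899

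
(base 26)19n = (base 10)933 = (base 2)1110100101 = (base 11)779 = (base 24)1el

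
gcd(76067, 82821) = 1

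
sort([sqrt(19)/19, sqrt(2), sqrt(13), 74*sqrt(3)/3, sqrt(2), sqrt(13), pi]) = [sqrt(19)/19, sqrt(2), sqrt(2), pi, sqrt(13), sqrt(13), 74*sqrt(3)/3]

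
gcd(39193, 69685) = 77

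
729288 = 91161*8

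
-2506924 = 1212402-3719326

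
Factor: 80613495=3^3 * 5^1 * 597137^1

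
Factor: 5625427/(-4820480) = -1*2^(-9)*5^(-1)*7^(-1)*269^(-1)*5625427^1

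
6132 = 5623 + 509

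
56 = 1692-1636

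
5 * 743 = 3715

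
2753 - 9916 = -7163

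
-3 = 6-9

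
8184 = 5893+2291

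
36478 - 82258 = -45780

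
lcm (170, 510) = 510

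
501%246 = 9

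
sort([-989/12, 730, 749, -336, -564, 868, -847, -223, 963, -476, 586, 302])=[-847, -564, -476, -336, -223, -989/12, 302, 586, 730, 749, 868, 963]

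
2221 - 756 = 1465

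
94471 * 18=1700478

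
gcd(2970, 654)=6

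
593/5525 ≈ 0.107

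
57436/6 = 28718/3 ≈ 9572.67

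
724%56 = 52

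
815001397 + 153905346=968906743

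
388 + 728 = 1116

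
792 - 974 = -182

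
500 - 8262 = -7762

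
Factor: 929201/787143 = 3^(-1)*13^1*10211^1*37483^(-1) = 132743/112449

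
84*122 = 10248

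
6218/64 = 3109/32≈97.16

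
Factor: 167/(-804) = -1 * 2^(-2) * 3^(-1) * 67^(-1) * 167^1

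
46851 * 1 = 46851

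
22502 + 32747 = 55249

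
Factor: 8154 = 2^1 * 3^3 * 151^1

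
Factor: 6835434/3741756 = 2^(-1)*79^(-1)*3947^(-1)*1139239^1 = 1139239/623626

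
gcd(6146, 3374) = 14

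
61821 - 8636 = 53185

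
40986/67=611 + 49/67 ≈ 611.73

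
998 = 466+532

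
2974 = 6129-3155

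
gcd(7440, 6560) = 80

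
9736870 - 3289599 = 6447271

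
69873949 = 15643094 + 54230855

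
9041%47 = 17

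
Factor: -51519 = -1 * 3^1 * 13^1 * 1321^1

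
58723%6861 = 3835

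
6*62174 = 373044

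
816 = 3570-2754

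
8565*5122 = 43869930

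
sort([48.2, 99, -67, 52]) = [-67, 48.2, 52, 99]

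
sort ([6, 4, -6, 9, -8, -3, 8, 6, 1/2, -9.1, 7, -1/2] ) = [-9.1, -8, -6, -3, -1/2, 1/2, 4, 6, 6, 7, 8, 9] 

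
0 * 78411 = 0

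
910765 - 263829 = 646936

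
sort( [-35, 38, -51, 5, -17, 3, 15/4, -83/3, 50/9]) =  [-51, -35, -83/3, -17, 3, 15/4, 5, 50/9, 38]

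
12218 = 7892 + 4326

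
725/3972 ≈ 0.183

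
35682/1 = 35682 = 35682.00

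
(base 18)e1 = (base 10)253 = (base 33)7m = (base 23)b0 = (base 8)375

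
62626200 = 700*89466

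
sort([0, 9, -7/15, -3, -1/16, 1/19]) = [-3, -7/15, -1/16, 0, 1/19, 9]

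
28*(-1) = -28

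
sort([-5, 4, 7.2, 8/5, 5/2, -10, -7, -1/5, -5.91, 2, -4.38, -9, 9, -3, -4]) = [-10, -9, -7, -5.91, -5, -4.38, -4, -3, -1/5, 8/5, 2, 5/2, 4, 7.2, 9]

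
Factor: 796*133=2^2*7^1*19^1*199^1=105868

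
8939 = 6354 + 2585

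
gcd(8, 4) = 4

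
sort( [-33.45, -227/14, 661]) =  [-33.45, -227/14, 661]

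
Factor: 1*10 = 2^1*5^1 = 10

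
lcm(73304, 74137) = 6524056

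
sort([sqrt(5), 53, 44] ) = [sqrt(5), 44, 53] 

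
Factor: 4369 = 17^1 * 257^1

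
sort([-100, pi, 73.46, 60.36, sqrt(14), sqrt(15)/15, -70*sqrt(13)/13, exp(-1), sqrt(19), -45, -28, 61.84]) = [-100, -45, -28, -70*sqrt(13)/13, sqrt(15)/15, exp(-1), pi, sqrt(14), sqrt(19), 60.36, 61.84, 73.46]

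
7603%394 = 117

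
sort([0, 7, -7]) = [-7, 0, 7]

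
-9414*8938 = -84142332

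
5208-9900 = -4692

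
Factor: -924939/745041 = -1 * 3^3 * 11^(-1) * 19^1 * 107^(-1) * 211^(-1) * 601^1 = -308313/248347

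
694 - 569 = 125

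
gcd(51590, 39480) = 70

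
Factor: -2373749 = -1*7^1*339107^1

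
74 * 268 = 19832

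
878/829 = 1 + 49/829 ≈ 1.06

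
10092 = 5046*2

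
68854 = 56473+12381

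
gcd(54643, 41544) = 1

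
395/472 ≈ 0.837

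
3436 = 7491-4055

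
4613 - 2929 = 1684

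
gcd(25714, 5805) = 43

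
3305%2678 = 627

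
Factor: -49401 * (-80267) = 3^2 * 11^2 * 499^1 * 7297^1 = 3965270067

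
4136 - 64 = 4072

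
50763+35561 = 86324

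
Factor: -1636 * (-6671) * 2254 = 2^3 * 7^3 * 23^1 * 409^1 * 953^1 = 24599606024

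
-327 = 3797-4124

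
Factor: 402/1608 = 2^(-2) = 1/4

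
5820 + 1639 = 7459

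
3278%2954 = 324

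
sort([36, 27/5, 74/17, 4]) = [4, 74/17, 27/5, 36]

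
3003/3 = 1001 = 1001.00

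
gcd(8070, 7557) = 3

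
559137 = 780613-221476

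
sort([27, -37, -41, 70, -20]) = [-41, -37, -20, 27, 70]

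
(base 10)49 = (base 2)110001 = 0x31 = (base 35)1e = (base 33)1g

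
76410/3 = 25470 = 25470.00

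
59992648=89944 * 667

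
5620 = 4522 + 1098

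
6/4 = 1 + 1/2 = 1.50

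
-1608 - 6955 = -8563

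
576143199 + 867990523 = 1444133722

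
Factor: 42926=2^1*13^2*127^1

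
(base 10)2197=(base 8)4225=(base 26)36d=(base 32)24l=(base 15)9b7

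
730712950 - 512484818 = 218228132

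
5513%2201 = 1111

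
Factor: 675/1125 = 3^1*5^(-1) = 3/5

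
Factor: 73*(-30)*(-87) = 2^1*3^2*5^1*29^1*73^1 = 190530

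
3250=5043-1793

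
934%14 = 10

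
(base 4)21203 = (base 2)1001100011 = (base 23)13d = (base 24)11b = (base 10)611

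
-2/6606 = -1/3303 ≈ -0.000303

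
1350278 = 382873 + 967405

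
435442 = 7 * 62206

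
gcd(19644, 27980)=4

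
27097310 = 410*66091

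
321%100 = 21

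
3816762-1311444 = 2505318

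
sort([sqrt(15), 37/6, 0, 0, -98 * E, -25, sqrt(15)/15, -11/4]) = [-98 * E, -25, -11/4, 0, 0, sqrt(15)/15, sqrt(15), 37/6]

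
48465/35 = 1384+5/7 ≈ 1384.71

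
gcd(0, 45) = 45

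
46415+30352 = 76767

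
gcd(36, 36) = 36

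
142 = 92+50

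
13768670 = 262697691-248929021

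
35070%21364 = 13706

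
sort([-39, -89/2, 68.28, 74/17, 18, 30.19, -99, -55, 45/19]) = [-99, -55, -89/2, -39, 45/19, 74/17, 18, 30.19, 68.28]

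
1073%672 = 401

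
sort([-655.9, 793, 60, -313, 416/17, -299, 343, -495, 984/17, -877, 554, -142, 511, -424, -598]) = [-877, -655.9, -598, -495, -424, -313, -299, -142, 416/17, 984/17, 60, 343, 511, 554, 793]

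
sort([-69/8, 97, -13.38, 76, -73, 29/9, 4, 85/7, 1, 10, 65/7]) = [-73, -13.38, -69/8, 1, 29/9, 4, 65/7, 10, 85/7, 76, 97]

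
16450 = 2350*7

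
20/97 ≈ 0.206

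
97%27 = 16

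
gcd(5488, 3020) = 4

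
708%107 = 66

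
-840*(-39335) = 33041400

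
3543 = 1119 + 2424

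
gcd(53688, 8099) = 1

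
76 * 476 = 36176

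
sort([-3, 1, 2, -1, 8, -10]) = [-10, -3, -1, 1, 2, 8]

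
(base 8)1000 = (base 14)288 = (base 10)512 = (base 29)hj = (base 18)1a8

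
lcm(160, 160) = 160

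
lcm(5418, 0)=0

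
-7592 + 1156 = -6436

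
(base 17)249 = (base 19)1f9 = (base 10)655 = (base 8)1217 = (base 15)2da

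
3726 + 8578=12304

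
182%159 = 23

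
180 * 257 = 46260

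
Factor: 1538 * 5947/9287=2^1 * 19^1 * 37^(-1) * 251^(-1) * 313^1 * 769^1=9146486/9287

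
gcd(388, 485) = 97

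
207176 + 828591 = 1035767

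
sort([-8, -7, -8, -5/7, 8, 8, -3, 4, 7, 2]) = [-8, -8, -7, -3, -5/7, 2, 4, 7, 8, 8]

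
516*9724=5017584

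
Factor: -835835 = -1*5^1*7^1*11^1*13^1*167^1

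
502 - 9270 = -8768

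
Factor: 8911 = 7^1 * 19^1 * 67^1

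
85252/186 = 42626/93≈458.34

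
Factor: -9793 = -1*7^1*1399^1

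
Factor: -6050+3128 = -1 * 2^1 * 3^1 * 487^1 = -2922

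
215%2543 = 215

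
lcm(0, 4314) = 0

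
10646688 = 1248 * 8531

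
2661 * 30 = 79830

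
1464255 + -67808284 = -66344029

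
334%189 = 145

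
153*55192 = 8444376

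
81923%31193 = 19537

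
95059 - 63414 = 31645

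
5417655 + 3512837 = 8930492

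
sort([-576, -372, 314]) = [-576, -372, 314]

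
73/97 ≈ 0.753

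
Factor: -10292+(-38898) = -1*2^1*5^1*4919^1 = -49190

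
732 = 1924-1192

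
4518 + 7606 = 12124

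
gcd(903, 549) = 3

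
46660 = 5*9332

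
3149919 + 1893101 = 5043020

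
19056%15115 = 3941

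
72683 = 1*72683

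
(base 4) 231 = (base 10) 45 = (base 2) 101101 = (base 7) 63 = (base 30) 1f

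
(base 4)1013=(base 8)107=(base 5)241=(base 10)71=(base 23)32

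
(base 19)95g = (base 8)6440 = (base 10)3360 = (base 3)11121110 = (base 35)2q0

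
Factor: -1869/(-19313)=3^1 * 31^(-1)=3/31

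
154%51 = 1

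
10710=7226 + 3484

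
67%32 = 3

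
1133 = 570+563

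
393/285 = 1+36/95 ≈ 1.38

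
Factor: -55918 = -1 * 2^1 * 73^1 * 383^1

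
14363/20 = 718+3/20 = 718.15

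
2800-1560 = 1240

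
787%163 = 135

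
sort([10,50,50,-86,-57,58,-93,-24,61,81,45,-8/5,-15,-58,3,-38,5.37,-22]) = [-93,-86,-58,-57,-38,-24,-22,-15,-8/5,3,5.37,10,45,50,50,58,61,81]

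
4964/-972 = -1241/243 ≈ -5.11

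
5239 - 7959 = -2720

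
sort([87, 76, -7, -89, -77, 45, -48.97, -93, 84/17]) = [-93, -89, -77, -48.97, -7, 84/17, 45, 76, 87]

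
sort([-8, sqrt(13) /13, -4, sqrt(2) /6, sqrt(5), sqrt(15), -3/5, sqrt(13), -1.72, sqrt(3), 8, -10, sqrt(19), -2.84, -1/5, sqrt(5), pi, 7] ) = [-10, -8, -4, -2.84, -1.72, -3/5, -1/5, sqrt(2) /6, sqrt(13) /13, sqrt(3), sqrt(5), sqrt(5), pi, sqrt(13), sqrt(15), sqrt(19), 7, 8] 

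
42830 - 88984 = -46154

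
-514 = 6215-6729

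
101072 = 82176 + 18896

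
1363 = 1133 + 230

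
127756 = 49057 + 78699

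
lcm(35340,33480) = 636120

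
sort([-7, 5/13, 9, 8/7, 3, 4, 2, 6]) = [-7, 5/13, 8/7, 2, 3, 4, 6, 9]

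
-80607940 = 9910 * (-8134)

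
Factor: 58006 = 2^1*13^1*23^1*97^1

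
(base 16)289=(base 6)3001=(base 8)1211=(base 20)1c9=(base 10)649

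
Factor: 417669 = 3^1*7^1*19889^1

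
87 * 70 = 6090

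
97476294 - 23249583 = 74226711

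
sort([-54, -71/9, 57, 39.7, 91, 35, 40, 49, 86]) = [-54, -71/9, 35, 39.7, 40, 49, 57, 86, 91]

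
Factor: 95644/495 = 2^2 * 3^ (-2) * 5^ (-1) * 11^ (-1) * 23911^1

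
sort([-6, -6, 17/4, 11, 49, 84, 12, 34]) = [-6, -6, 17/4, 11, 12, 34, 49, 84]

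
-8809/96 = -91 - 73/96 ≈ -91.76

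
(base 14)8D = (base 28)4D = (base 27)4H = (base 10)125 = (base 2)1111101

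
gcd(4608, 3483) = 9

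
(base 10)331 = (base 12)237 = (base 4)11023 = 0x14b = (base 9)407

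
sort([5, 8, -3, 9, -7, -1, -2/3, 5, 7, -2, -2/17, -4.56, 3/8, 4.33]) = [-7, -4.56, -3, -2, -1, -2/3, -2/17, 3/8, 4.33, 5, 5, 7, 8, 9]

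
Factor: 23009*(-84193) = -1*7^1*19^1*59^1*173^1*1427^1 = -1937196737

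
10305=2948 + 7357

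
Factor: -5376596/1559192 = -1*2^(-1)*73^1*18413^1*194899^(-1) = -1344149/389798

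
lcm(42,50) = 1050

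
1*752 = 752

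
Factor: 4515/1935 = 3^(-1)*7^1 = 7/3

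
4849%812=789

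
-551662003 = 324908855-876570858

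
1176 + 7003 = 8179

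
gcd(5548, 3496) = 76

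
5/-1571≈-0.00318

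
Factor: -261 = -1*3^2*29^1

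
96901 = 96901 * 1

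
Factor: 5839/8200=2^(-3)*5^(-2)*41^(-1)*5839^1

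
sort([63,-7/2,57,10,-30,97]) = [-30,-7/2,10,57,63,97]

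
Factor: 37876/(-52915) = -1*2^2*5^(-1)*17^1*19^(-1) = -68/95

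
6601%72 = 49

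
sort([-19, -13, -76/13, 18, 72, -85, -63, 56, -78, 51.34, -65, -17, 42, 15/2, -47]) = [-85, -78, -65, -63, -47, -19, -17, -13, -76/13, 15/2, 18, 42, 51.34, 56, 72]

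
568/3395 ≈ 0.167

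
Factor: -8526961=-1*109^1*78229^1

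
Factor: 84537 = 3^3 * 31^1 * 101^1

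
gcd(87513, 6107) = 31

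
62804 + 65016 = 127820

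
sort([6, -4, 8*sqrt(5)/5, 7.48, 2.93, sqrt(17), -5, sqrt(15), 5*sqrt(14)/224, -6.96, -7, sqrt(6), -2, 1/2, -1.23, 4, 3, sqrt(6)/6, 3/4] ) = [-7, -6.96, -5, -4, -2, -1.23, 5*sqrt(14)/224, sqrt(6)/6, 1/2, 3/4, sqrt(6), 2.93, 3, 8*sqrt(5)/5, sqrt(15), 4, sqrt(17), 6, 7.48] 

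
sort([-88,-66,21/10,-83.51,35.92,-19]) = [-88,-83.51,-66,-19,21/10,35.92]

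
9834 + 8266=18100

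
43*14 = 602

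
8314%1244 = 850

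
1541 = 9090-7549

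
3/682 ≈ 0.00440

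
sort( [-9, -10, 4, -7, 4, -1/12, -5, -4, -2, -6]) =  [-10, -9, -7, -6, -5, -4, -2, -1/12, 4, 4]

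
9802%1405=1372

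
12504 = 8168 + 4336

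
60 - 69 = -9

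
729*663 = 483327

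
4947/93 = 53 + 6/31≈53.19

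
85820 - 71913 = 13907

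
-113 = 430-543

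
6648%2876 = 896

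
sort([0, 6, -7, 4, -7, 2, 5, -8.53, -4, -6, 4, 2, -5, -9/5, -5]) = [-8.53, -7, -7, -6, -5, -5, -4, -9/5, 0, 2, 2, 4, 4, 5, 6]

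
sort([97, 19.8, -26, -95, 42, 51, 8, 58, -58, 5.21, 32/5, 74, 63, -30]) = [-95, -58, -30, -26, 5.21, 32/5, 8, 19.8, 42, 51, 58, 63, 74, 97]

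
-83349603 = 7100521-90450124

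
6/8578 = 3/4289 ≈ 0.000699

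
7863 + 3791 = 11654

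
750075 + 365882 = 1115957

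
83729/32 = 2616 + 17/32 ≈ 2616.53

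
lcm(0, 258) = 0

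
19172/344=4793/86 ≈ 55.73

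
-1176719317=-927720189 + -248999128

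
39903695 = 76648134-36744439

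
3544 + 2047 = 5591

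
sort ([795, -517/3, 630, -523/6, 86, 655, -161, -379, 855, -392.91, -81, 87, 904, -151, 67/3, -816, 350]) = [-816, -392.91, -379, -517/3, -161, -151, -523/6, -81, 67/3, 86, 87, 350, 630, 655, 795, 855, 904]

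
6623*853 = 5649419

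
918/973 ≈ 0.943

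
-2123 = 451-2574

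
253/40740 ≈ 0.00621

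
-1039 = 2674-3713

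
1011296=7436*136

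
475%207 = 61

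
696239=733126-36887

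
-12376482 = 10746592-23123074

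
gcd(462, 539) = 77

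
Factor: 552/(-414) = -1 * 2^2 * 3^(-1) = -4/3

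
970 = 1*970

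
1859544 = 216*8609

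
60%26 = 8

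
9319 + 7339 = 16658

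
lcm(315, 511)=22995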